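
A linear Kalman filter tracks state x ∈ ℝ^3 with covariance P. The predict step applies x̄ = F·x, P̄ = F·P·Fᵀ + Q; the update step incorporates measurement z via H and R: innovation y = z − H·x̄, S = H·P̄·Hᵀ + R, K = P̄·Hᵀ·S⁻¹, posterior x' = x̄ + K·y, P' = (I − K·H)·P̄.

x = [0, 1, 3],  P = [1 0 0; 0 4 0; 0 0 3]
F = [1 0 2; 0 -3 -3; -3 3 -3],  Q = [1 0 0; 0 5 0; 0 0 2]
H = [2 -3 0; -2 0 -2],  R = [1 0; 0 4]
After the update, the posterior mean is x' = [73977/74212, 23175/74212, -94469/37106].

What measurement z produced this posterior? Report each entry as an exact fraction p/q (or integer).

x̄ = F·x = [6, -12, -6]
P̄ = F·P·Fᵀ + Q = [14 -18 -21; -18 68 -9; -21 -9 74]
S = H·P̄·Hᵀ + R = [885 -134; -134 188]
K = P̄·Hᵀ·S⁻¹ = [4323/37106 11689/74212; -9471/37106 7815/74212; -2128/18553 -23955/37106]
x' − x̄ = [-371295/74212, 913719/74212, 128167/37106] = K·y
y = (KᵀK)⁻¹·Kᵀ·(x' − x̄) = [-47, 3]
z = y + H·x̄ = [-47, 3] + [48, 0] = [1, 3]

z = [1, 3]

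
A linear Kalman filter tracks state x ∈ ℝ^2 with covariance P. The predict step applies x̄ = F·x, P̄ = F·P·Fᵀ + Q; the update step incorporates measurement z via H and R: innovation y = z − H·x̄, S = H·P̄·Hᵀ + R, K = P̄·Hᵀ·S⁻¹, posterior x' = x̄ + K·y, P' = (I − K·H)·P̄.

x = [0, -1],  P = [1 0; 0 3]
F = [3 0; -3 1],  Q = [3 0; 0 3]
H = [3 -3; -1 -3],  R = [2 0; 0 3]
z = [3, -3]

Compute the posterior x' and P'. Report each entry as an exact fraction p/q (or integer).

x̄ = F·x = [0, -1]
P̄ = F·P·Fᵀ + Q = [12 -9; -9 15]
y = z − H·x̄ = [0, -6]
S = H·P̄·Hᵀ + R = [407 153; 153 96]
K = P̄·Hᵀ·S⁻¹ = [1251/5221 -1178/5221; -468/5221 -1212/5221]
x' = x̄ + K·y = [7068/5221, 2051/5221]
P' = (I − K·H)·P̄ = [1509/5221 675/5221; 675/5221 987/5221]

x' = [7068/5221, 2051/5221]
P' = [1509/5221 675/5221; 675/5221 987/5221]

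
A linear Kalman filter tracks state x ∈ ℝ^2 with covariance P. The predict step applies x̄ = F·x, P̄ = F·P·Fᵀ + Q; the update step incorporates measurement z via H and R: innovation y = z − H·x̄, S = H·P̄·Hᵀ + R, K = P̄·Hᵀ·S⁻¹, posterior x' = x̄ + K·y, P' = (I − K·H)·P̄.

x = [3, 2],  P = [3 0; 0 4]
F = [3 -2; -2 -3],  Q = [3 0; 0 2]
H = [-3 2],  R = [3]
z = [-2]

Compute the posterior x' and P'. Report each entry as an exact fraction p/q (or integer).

x̄ = F·x = [5, -12]
P̄ = F·P·Fᵀ + Q = [46 6; 6 50]
y = z − H·x̄ = [37]
S = H·P̄·Hᵀ + R = [545]
K = P̄·Hᵀ·S⁻¹ = [-126/545; 82/545]
x' = x̄ + K·y = [-1937/545, -3506/545]
P' = (I − K·H)·P̄ = [9194/545 13602/545; 13602/545 20526/545]

x' = [-1937/545, -3506/545]
P' = [9194/545 13602/545; 13602/545 20526/545]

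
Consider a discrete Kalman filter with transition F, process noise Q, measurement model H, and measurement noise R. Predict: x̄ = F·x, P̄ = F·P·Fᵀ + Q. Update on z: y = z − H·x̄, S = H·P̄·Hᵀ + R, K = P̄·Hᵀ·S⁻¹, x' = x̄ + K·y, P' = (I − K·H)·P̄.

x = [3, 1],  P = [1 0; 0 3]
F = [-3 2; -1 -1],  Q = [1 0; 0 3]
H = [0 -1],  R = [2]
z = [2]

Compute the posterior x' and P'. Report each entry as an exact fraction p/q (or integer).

x̄ = F·x = [-7, -4]
P̄ = F·P·Fᵀ + Q = [22 -3; -3 7]
y = z − H·x̄ = [-2]
S = H·P̄·Hᵀ + R = [9]
K = P̄·Hᵀ·S⁻¹ = [1/3; -7/9]
x' = x̄ + K·y = [-23/3, -22/9]
P' = (I − K·H)·P̄ = [21 -2/3; -2/3 14/9]

x' = [-23/3, -22/9]
P' = [21 -2/3; -2/3 14/9]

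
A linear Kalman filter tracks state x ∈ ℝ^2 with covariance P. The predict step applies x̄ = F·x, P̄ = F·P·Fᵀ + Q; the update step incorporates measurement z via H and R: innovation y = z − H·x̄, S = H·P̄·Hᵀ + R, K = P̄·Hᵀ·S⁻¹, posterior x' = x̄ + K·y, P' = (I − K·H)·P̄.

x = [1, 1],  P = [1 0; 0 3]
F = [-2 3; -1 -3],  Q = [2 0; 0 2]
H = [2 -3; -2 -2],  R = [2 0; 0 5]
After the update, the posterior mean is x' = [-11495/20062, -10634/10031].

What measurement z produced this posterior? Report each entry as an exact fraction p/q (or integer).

z = [2, 3]

x̄ = F·x = [1, -4]
P̄ = F·P·Fᵀ + Q = [33 -25; -25 30]
S = H·P̄·Hᵀ + R = [704 -2; -2 57]
K = P̄·Hᵀ·S⁻¹ = [8005/40124 -5491/20062; -2000/10031 -1830/10031]
x' − x̄ = [-31557/20062, 29490/10031] = K·y
y = (KᵀK)⁻¹·Kᵀ·(x' − x̄) = [-12, -3]
z = y + H·x̄ = [-12, -3] + [14, 6] = [2, 3]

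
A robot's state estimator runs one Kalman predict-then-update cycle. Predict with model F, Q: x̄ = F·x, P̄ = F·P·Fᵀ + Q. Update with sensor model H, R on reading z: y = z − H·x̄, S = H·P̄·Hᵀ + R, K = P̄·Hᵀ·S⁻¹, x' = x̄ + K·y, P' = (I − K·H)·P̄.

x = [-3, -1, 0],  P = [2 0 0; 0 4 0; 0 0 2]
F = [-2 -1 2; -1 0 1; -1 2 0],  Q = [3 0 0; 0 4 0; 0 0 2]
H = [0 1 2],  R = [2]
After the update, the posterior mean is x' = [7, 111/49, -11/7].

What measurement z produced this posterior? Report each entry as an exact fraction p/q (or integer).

z = [-1]

x̄ = F·x = [7, 3, 1]
P̄ = F·P·Fᵀ + Q = [23 8 -4; 8 8 2; -4 2 20]
S = H·P̄·Hᵀ + R = [98]
K = P̄·Hᵀ·S⁻¹ = [0; 6/49; 3/7]
x' − x̄ = [0, -36/49, -18/7] = K·y
y = (KᵀK)⁻¹·Kᵀ·(x' − x̄) = [-6]
z = y + H·x̄ = [-6] + [5] = [-1]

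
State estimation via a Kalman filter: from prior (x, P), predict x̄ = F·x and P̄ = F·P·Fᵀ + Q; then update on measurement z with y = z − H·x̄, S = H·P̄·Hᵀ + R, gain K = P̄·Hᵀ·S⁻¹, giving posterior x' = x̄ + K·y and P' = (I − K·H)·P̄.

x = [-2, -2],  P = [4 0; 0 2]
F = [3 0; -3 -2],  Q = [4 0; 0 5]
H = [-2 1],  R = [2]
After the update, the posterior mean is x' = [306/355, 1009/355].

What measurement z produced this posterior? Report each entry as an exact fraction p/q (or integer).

z = [1]

x̄ = F·x = [-6, 10]
P̄ = F·P·Fᵀ + Q = [40 -36; -36 49]
S = H·P̄·Hᵀ + R = [355]
K = P̄·Hᵀ·S⁻¹ = [-116/355; 121/355]
x' − x̄ = [2436/355, -2541/355] = K·y
y = (KᵀK)⁻¹·Kᵀ·(x' − x̄) = [-21]
z = y + H·x̄ = [-21] + [22] = [1]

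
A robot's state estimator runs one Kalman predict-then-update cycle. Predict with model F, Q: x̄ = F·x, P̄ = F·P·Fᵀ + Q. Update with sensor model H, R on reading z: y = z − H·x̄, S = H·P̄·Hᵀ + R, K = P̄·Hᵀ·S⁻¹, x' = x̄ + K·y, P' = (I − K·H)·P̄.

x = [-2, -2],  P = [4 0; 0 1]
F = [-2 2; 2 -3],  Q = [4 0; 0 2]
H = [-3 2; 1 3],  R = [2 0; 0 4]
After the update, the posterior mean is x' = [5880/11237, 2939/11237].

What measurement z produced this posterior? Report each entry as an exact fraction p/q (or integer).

z = [-1, 1]

x̄ = F·x = [0, 2]
P̄ = F·P·Fᵀ + Q = [24 -22; -22 27]
S = H·P̄·Hᵀ + R = [590 244; 244 139]
K = P̄·Hᵀ·S⁻¹ = [-2938/11237 1762/11237; 1142/11237 2765/11237]
x' − x̄ = [5880/11237, -19535/11237] = K·y
y = (KᵀK)⁻¹·Kᵀ·(x' − x̄) = [-5, -5]
z = y + H·x̄ = [-5, -5] + [4, 6] = [-1, 1]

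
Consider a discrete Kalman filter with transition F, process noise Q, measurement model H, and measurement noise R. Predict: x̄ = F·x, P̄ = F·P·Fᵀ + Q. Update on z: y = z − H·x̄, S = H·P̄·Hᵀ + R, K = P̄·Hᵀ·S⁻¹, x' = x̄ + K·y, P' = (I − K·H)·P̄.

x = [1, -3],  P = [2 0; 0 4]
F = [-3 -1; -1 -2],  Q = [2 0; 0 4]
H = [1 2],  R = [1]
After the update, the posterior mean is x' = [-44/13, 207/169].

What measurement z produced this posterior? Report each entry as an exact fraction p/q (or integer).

z = [-1]

x̄ = F·x = [0, 5]
P̄ = F·P·Fᵀ + Q = [24 14; 14 22]
S = H·P̄·Hᵀ + R = [169]
K = P̄·Hᵀ·S⁻¹ = [4/13; 58/169]
x' − x̄ = [-44/13, -638/169] = K·y
y = (KᵀK)⁻¹·Kᵀ·(x' − x̄) = [-11]
z = y + H·x̄ = [-11] + [10] = [-1]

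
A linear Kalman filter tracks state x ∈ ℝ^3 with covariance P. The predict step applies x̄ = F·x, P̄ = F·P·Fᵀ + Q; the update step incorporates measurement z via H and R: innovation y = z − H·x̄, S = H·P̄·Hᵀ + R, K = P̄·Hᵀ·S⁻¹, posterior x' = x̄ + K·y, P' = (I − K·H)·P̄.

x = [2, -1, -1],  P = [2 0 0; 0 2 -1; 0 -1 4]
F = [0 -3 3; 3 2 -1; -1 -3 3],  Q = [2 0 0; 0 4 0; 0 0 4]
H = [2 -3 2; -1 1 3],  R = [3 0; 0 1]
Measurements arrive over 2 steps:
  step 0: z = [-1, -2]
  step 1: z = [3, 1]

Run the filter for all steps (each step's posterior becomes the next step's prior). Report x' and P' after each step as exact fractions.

step 0: x̄ = F·x = [0, 5, -2]
step 0: P̄ = F·P·Fᵀ + Q = [74 -33 72; -33 38 -39; 72 -39 78]
step 0: y = z − H·x̄ = [18, -1]
step 0: S = H·P̄·Hᵀ + R = [2393 602; 602 215]
step 0: K = P̄·Hᵀ·S⁻¹ = [143/1179 8485/50697; -646/3537 45238/152091; 121/1179 14435/50697]
step 0: x' = x̄ + K·y = [102197/50697, 215213/152091, -22175/50697]
step 0: P' = (I − K·H)·P̄ = [140818/16899 303751/50697 14132/16899; 303751/50697 693682/152091 29201/50697; 14132/16899 29201/50697 3070/16899]
step 1: x̄ = F·x = [-281738/50697, 1416724/152091, -383935/50697]
step 1: P̄ = F·P·Fᵀ + Q = [579904/16899 -3504380/50697 807461/16899; -3504380/50697 24638476/152091 -5336848/50697; 807461/16899 -5336848/50697 1277230/16899]
step 1: y = z − H·x̄ = [2900161/50697, 1345568/152091]
step 1: S = H·P̄·Hᵀ + R = [73942309/16899 24397808/50697; 24397808/50697 14825455/152091]
step 1: K = P̄·Hᵀ·S⁻¹ = [2587875406/29645265369 -213445433/9881755123; -6177543356/29645265369 1581155696/9881755123; 2946204062/29645265369 2621775689/9881755123]
step 1: x' = x̄ + K·y = [-22371102700/29645265369, -35280157888/29645265369, 13617938527/29645265369]
step 1: P' = (I − K·H)·P̄ = [81286816103/29645265369 56883907052/29645265369 7920857584/29645265369; 56883907052/29645265369 47286916436/29645265369 4780152568/29645265369; 7920857584/29645265369 4780152568/29645265369 3668677361/29645265369]

step 0: x' = [102197/50697, 215213/152091, -22175/50697], P' = [140818/16899 303751/50697 14132/16899; 303751/50697 693682/152091 29201/50697; 14132/16899 29201/50697 3070/16899]
step 1: x' = [-22371102700/29645265369, -35280157888/29645265369, 13617938527/29645265369], P' = [81286816103/29645265369 56883907052/29645265369 7920857584/29645265369; 56883907052/29645265369 47286916436/29645265369 4780152568/29645265369; 7920857584/29645265369 4780152568/29645265369 3668677361/29645265369]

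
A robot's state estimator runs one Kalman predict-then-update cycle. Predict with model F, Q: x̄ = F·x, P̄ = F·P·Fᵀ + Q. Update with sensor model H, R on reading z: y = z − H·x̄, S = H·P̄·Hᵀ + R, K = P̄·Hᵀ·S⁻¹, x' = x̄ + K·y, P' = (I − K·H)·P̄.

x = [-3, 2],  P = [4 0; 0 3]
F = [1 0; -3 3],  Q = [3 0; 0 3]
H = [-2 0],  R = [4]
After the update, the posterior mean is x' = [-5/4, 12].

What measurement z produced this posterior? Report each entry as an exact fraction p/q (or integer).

x̄ = F·x = [-3, 15]
P̄ = F·P·Fᵀ + Q = [7 -12; -12 66]
S = H·P̄·Hᵀ + R = [32]
K = P̄·Hᵀ·S⁻¹ = [-7/16; 3/4]
x' − x̄ = [7/4, -3] = K·y
y = (KᵀK)⁻¹·Kᵀ·(x' − x̄) = [-4]
z = y + H·x̄ = [-4] + [6] = [2]

z = [2]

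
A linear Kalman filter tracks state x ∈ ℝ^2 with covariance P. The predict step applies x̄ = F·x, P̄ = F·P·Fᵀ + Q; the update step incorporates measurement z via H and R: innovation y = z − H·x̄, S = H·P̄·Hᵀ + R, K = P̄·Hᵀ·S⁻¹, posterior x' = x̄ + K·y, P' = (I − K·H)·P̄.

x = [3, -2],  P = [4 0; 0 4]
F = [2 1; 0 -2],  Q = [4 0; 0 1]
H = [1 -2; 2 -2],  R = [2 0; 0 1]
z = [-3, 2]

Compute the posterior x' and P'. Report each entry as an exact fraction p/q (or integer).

x' = [432/89, 345/89]
P' = [2088/979 1712/979; 1712/979 1565/979]

x̄ = F·x = [4, 4]
P̄ = F·P·Fᵀ + Q = [24 -8; -8 17]
y = z − H·x̄ = [1, 2]
S = H·P̄·Hᵀ + R = [126 164; 164 229]
K = P̄·Hᵀ·S⁻¹ = [-668/979 752/979; -709/979 294/979]
x' = x̄ + K·y = [432/89, 345/89]
P' = (I − K·H)·P̄ = [2088/979 1712/979; 1712/979 1565/979]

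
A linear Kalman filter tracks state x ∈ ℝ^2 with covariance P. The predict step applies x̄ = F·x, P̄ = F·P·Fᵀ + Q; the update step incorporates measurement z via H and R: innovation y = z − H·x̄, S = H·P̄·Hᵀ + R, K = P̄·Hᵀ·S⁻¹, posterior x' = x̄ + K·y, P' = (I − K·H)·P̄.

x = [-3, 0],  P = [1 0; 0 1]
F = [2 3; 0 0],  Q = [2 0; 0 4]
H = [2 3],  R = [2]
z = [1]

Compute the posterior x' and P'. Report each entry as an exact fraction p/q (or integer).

x̄ = F·x = [-6, 0]
P̄ = F·P·Fᵀ + Q = [15 0; 0 4]
y = z − H·x̄ = [13]
S = H·P̄·Hᵀ + R = [98]
K = P̄·Hᵀ·S⁻¹ = [15/49; 6/49]
x' = x̄ + K·y = [-99/49, 78/49]
P' = (I − K·H)·P̄ = [285/49 -180/49; -180/49 124/49]

x' = [-99/49, 78/49]
P' = [285/49 -180/49; -180/49 124/49]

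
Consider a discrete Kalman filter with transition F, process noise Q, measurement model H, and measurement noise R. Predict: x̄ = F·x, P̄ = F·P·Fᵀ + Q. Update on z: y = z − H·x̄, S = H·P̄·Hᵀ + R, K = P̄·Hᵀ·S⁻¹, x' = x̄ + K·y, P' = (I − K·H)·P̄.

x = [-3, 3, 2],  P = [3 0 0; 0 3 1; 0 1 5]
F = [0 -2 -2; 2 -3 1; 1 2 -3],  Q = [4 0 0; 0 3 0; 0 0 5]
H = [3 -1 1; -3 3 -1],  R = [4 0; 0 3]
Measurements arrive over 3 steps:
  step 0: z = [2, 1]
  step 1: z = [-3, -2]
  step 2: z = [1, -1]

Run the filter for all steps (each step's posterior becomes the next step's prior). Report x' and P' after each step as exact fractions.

step 0: x̄ = F·x = [-10, -13, -3]
step 0: P̄ = F·P·Fᵀ + Q = [44 12 20; 12 41 -16; 20 -16 53]
step 0: y = z − H·x̄ = [22, 7]
step 0: S = H·P̄·Hᵀ + R = [574 -612; -612 821]
step 0: K = P̄·Hᵀ·S⁻¹ = [21974/48355 9548/48355; 9159/19342 4627/9671; 7377/96710 -6733/48355]
step 0: x' = x̄ + K·y = [66714/48355, 7415/9671, -111049/48355]
step 0: P' = (I − K·H)·P̄ = [158828/48355 11654/9671 -330318/48355; 11654/9671 32199/19342 -1089/19342; -330318/48355 -1089/19342 2005971/96710]
step 1: x̄ = F·x = [147948/48355, -88846/48355, 474011/48355]
step 1: P̄ = F·P·Fᵀ + Q = [4505572/48355 -445684/48355 6234574/48355; -445684/48355 503663/48355 -1494373/48355; 6234574/48355 -1494373/48355 23994241/96710]
step 1: y = z − H·x̄ = [-1151766/48355, 1087683/48355]
step 1: S = H·P̄·Hᵀ + R = [192629291/96710 -205582803/96710; -205582803/96710 223242589/96710]
step 1: K = P̄·Hᵀ·S⁻¹ = [3586481372/7639052329 1859542120/7639052329; 3064666782/7639052329 3119416622/7639052329; -948695361/7639052329 -3281540950/7639052329]
step 1: x' = x̄ + K·y = [-20225673420/7639052329, -16865718424/7639052329, 23666499629/7639052329]
step 1: P' = (I − K·H)·P̄ = [24752134180/7639052329 9962275924/7639052329 -49948201128/7639052329; 9962275924/7639052329 10808458497/7639052329 -6819702147/7639052329; -49948201128/7639052329 -6819702147/7639052329 139230119793/7639052329]
step 2: x̄ = F·x = [-13601562410/7639052329, 33812308061/7639052329, -124956609155/7639052329]
step 2: P̄ = F·P·Fᵀ + Q = [576152905300/7639052329 -80944596376/7639052329 858479330884/7639052329; -80944596376/7639052329 80010037255/7639052329 -248350284054/7639052329; 858479330884/7639052329 -248350284054/7639052329 1780627044178/7639052329]
step 2: y = z − H·x̄ = [207212656775/7639052329, -274837272897/7639052329]
step 2: S = H·P̄·Hᵀ + R = [13209813570117/7639052329 -14321645581675/7639052329; -14321645581675/7639052329 15806991108556/7639052329]
step 2: K = P̄·Hᵀ·S⁻¹ = [215237157352840/484074898580363 108352611662624/484074898580363; 188940998700557/484074898580363 193579437771656/484074898580363; -35923539211824/484074898580363 -188764979542916/484074898580363]
step 2: x' = x̄ + K·y = [1078190279667898/484074898580363, 303154245320834/484074898580363, -2101375539413797/484074898580363]
step 2: P' = (I − K·H)·P̄ = [1477519891138172/484074898580363 593003232199616/484074898580363 -2978607811803540/484074898580363; 593003232199616/484074898580363 668251154058598/484074898580363 -354994547738022/484074898580363; -2978607811803540/484074898580363 -354994547738022/484074898580363 8437134730825302/484074898580363]

step 0: x' = [66714/48355, 7415/9671, -111049/48355], P' = [158828/48355 11654/9671 -330318/48355; 11654/9671 32199/19342 -1089/19342; -330318/48355 -1089/19342 2005971/96710]
step 1: x' = [-20225673420/7639052329, -16865718424/7639052329, 23666499629/7639052329], P' = [24752134180/7639052329 9962275924/7639052329 -49948201128/7639052329; 9962275924/7639052329 10808458497/7639052329 -6819702147/7639052329; -49948201128/7639052329 -6819702147/7639052329 139230119793/7639052329]
step 2: x' = [1078190279667898/484074898580363, 303154245320834/484074898580363, -2101375539413797/484074898580363], P' = [1477519891138172/484074898580363 593003232199616/484074898580363 -2978607811803540/484074898580363; 593003232199616/484074898580363 668251154058598/484074898580363 -354994547738022/484074898580363; -2978607811803540/484074898580363 -354994547738022/484074898580363 8437134730825302/484074898580363]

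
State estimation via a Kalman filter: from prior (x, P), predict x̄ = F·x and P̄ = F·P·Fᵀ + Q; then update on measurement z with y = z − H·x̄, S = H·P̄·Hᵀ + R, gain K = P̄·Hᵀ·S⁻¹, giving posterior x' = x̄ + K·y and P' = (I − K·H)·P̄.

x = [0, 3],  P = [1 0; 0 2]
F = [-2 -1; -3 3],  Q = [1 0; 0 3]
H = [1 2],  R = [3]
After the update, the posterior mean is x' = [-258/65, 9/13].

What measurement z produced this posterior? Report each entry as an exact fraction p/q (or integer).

x̄ = F·x = [-3, 9]
P̄ = F·P·Fᵀ + Q = [7 0; 0 30]
S = H·P̄·Hᵀ + R = [130]
K = P̄·Hᵀ·S⁻¹ = [7/130; 6/13]
x' − x̄ = [-63/65, -108/13] = K·y
y = (KᵀK)⁻¹·Kᵀ·(x' − x̄) = [-18]
z = y + H·x̄ = [-18] + [15] = [-3]

z = [-3]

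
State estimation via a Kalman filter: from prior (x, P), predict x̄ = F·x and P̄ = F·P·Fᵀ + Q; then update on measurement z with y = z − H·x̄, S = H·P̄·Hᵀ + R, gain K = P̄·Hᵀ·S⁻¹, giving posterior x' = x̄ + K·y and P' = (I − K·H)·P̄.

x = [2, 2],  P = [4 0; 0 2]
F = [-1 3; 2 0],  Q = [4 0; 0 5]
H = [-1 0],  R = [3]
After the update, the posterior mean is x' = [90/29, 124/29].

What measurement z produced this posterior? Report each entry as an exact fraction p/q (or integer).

z = [-3]

x̄ = F·x = [4, 4]
P̄ = F·P·Fᵀ + Q = [26 -8; -8 21]
S = H·P̄·Hᵀ + R = [29]
K = P̄·Hᵀ·S⁻¹ = [-26/29; 8/29]
x' − x̄ = [-26/29, 8/29] = K·y
y = (KᵀK)⁻¹·Kᵀ·(x' − x̄) = [1]
z = y + H·x̄ = [1] + [-4] = [-3]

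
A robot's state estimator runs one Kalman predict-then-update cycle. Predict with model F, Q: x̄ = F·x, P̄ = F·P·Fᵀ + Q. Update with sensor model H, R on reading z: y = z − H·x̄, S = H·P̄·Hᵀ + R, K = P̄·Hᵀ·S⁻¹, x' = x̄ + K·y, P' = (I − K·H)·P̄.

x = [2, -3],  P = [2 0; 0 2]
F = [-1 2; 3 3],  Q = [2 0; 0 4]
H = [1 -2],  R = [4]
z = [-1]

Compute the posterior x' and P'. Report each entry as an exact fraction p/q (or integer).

x̄ = F·x = [-8, -3]
P̄ = F·P·Fᵀ + Q = [12 6; 6 40]
y = z − H·x̄ = [1]
S = H·P̄·Hᵀ + R = [152]
K = P̄·Hᵀ·S⁻¹ = [0; -37/76]
x' = x̄ + K·y = [-8, -265/76]
P' = (I − K·H)·P̄ = [12 6; 6 151/38]

x' = [-8, -265/76]
P' = [12 6; 6 151/38]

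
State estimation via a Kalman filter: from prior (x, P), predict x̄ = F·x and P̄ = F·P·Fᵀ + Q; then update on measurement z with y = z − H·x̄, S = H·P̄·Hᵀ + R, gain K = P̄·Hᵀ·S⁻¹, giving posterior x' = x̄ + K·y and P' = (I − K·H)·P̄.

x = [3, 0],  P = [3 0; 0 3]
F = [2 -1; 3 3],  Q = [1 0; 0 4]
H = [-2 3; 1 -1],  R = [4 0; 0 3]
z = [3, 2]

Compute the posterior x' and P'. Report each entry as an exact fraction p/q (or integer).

x' = [17963/2517, 14363/2517]
P' = [26449/2517 18742/2517; 18742/2517 14248/2517]

x̄ = F·x = [6, 9]
P̄ = F·P·Fᵀ + Q = [16 9; 9 58]
y = z − H·x̄ = [-12, 5]
S = H·P̄·Hᵀ + R = [482 -161; -161 59]
K = P̄·Hᵀ·S⁻¹ = [832/2517 2569/2517; 1315/2517 1498/2517]
x' = x̄ + K·y = [17963/2517, 14363/2517]
P' = (I − K·H)·P̄ = [26449/2517 18742/2517; 18742/2517 14248/2517]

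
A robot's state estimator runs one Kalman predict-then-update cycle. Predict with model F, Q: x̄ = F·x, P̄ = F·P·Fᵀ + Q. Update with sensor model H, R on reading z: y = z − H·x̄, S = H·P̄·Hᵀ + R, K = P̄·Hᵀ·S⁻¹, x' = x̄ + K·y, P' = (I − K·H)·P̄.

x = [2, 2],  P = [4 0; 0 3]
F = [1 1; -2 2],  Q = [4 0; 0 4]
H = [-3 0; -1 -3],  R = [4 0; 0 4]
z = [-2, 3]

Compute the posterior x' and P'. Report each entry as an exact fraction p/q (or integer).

x̄ = F·x = [4, 0]
P̄ = F·P·Fᵀ + Q = [11 -2; -2 32]
y = z − H·x̄ = [10, 7]
S = H·P̄·Hᵀ + R = [103 15; 15 291]
K = P̄·Hᵀ·S⁻¹ = [-794/2479 -5/7437; 263/2479 -2443/7437]
x' = x̄ + K·y = [5893/7437, -9211/7437]
P' = (I − K·H)·P̄ = [3176/7437 -1052/7437; -1052/7437 3608/7437]

x' = [5893/7437, -9211/7437]
P' = [3176/7437 -1052/7437; -1052/7437 3608/7437]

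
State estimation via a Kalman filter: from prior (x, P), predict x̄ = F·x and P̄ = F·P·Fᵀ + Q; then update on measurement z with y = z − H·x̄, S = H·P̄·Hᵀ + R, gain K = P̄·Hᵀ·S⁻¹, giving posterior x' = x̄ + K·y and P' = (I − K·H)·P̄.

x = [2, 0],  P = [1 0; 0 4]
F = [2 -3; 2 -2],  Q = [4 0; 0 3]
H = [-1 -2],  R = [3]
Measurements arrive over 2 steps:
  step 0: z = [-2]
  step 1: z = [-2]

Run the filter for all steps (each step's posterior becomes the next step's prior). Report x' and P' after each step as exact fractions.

step 0: x' = [4/251, 264/251], P' = [1044/251 -372/251; -372/251 297/251]
step 1: x' = [9081/44077, 37792/44077], P' = [329139/88154 -58530/44077; -58530/44077 50163/44077]

step 0: x̄ = F·x = [4, 4]
step 0: P̄ = F·P·Fᵀ + Q = [44 28; 28 23]
step 0: y = z − H·x̄ = [10]
step 0: S = H·P̄·Hᵀ + R = [251]
step 0: K = P̄·Hᵀ·S⁻¹ = [-100/251; -74/251]
step 0: x' = x̄ + K·y = [4/251, 264/251]
step 0: P' = (I − K·H)·P̄ = [1044/251 -372/251; -372/251 297/251]
step 1: x̄ = F·x = [-784/251, -520/251]
step 1: P̄ = F·P·Fᵀ + Q = [12317/251 9678/251; 9678/251 9093/251]
step 1: y = z − H·x̄ = [-2326/251]
step 1: S = H·P̄·Hᵀ + R = [88154/251]
step 1: K = P̄·Hᵀ·S⁻¹ = [-31673/88154; -13932/44077]
step 1: x' = x̄ + K·y = [9081/44077, 37792/44077]
step 1: P' = (I − K·H)·P̄ = [329139/88154 -58530/44077; -58530/44077 50163/44077]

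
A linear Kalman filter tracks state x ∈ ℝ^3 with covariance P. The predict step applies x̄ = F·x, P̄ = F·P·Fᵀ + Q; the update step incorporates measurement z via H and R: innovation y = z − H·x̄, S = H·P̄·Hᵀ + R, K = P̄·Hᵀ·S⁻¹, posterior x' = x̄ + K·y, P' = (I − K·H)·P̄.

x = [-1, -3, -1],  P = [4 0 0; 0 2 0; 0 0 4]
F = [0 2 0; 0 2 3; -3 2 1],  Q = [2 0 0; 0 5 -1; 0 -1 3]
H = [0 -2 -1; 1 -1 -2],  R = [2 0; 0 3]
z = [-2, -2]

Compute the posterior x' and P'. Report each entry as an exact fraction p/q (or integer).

x' = [-79768/22109, 34339/22109, -31526/22109]
P' = [170158/22109 -50416/22109 107356/22109; -50416/22109 40156/22109 -54334/22109; 107356/22109 -54334/22109 99754/22109]

x̄ = F·x = [-6, -9, -4]
P̄ = F·P·Fᵀ + Q = [10 8 8; 8 49 19; 8 19 51]
y = z − H·x̄ = [-24, -13]
S = H·P̄·Hᵀ + R = [325 271; 271 294]
K = P̄·Hᵀ·S⁻¹ = [-3262/22109 1954/22109; -12989/22109 6032/22109; 4457/22109 -12606/22109]
x' = x̄ + K·y = [-79768/22109, 34339/22109, -31526/22109]
P' = (I − K·H)·P̄ = [170158/22109 -50416/22109 107356/22109; -50416/22109 40156/22109 -54334/22109; 107356/22109 -54334/22109 99754/22109]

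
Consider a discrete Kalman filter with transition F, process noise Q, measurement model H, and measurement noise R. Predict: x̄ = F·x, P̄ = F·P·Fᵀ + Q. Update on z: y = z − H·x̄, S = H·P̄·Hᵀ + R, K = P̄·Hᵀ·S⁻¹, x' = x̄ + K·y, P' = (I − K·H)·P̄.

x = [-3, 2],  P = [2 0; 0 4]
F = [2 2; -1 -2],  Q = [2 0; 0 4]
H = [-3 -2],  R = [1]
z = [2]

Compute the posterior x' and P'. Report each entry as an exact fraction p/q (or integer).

x̄ = F·x = [-2, -1]
P̄ = F·P·Fᵀ + Q = [26 -20; -20 22]
y = z − H·x̄ = [-6]
S = H·P̄·Hᵀ + R = [83]
K = P̄·Hᵀ·S⁻¹ = [-38/83; 16/83]
x' = x̄ + K·y = [62/83, -179/83]
P' = (I − K·H)·P̄ = [714/83 -1052/83; -1052/83 1570/83]

x' = [62/83, -179/83]
P' = [714/83 -1052/83; -1052/83 1570/83]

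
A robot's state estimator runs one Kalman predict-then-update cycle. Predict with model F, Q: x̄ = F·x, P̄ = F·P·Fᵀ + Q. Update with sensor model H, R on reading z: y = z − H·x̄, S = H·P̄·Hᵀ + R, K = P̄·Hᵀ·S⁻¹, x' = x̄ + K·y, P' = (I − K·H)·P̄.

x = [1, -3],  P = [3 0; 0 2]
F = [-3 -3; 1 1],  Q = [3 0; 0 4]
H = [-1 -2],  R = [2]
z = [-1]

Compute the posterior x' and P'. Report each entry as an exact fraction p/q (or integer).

x' = [69/13, -55/26]
P' = [462/13 -222/13; -222/13 225/26]

x̄ = F·x = [6, -2]
P̄ = F·P·Fᵀ + Q = [48 -15; -15 9]
y = z − H·x̄ = [1]
S = H·P̄·Hᵀ + R = [26]
K = P̄·Hᵀ·S⁻¹ = [-9/13; -3/26]
x' = x̄ + K·y = [69/13, -55/26]
P' = (I − K·H)·P̄ = [462/13 -222/13; -222/13 225/26]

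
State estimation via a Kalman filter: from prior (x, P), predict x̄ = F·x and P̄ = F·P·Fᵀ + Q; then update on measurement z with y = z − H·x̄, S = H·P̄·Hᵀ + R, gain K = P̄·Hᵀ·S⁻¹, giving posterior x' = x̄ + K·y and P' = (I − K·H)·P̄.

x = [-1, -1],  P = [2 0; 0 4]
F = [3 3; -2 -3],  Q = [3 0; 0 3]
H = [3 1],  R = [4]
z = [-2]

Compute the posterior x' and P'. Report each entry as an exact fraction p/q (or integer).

x' = [-101/92, 313/276]
P' = [201/92 -439/92; -439/92 3563/276]

x̄ = F·x = [-6, 5]
P̄ = F·P·Fᵀ + Q = [57 -48; -48 47]
y = z − H·x̄ = [11]
S = H·P̄·Hᵀ + R = [276]
K = P̄·Hᵀ·S⁻¹ = [41/92; -97/276]
x' = x̄ + K·y = [-101/92, 313/276]
P' = (I − K·H)·P̄ = [201/92 -439/92; -439/92 3563/276]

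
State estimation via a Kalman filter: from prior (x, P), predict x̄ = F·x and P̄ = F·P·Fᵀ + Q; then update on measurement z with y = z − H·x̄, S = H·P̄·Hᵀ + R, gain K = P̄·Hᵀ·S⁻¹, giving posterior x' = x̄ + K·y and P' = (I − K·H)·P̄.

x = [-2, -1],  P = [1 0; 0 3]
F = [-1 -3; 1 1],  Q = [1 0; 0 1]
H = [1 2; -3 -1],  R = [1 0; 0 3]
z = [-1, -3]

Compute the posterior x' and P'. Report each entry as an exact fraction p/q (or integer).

x' = [2062/1361, -1833/1361]
P' = [672/1361 -435/1361; -435/1361 555/1361]

x̄ = F·x = [5, -3]
P̄ = F·P·Fᵀ + Q = [29 -10; -10 5]
y = z − H·x̄ = [0, 9]
S = H·P̄·Hᵀ + R = [10 -27; -27 209]
K = P̄·Hᵀ·S⁻¹ = [-198/1361 -527/1361; 675/1361 250/1361]
x' = x̄ + K·y = [2062/1361, -1833/1361]
P' = (I − K·H)·P̄ = [672/1361 -435/1361; -435/1361 555/1361]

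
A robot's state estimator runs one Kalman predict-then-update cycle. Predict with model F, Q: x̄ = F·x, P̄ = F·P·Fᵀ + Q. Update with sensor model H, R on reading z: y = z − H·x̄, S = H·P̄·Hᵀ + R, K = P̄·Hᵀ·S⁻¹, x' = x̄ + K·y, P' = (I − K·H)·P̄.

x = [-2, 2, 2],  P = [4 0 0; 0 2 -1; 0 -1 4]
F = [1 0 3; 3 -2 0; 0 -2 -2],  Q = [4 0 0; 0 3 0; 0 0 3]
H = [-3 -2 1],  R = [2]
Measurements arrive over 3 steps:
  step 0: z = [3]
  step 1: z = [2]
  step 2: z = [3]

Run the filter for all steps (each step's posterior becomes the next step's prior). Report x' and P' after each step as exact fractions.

step 0: x̄ = F·x = [4, -10, -8]
step 0: P̄ = F·P·Fᵀ + Q = [44 18 -18; 18 47 4; -18 4 19]
step 0: y = z − H·x̄ = [3]
step 0: S = H·P̄·Hᵀ + R = [913]
step 0: K = P̄·Hᵀ·S⁻¹ = [-186/913; -144/913; 65/913]
step 0: x' = x̄ + K·y = [3094/913, -9562/913, -7109/913]
step 0: P' = (I − K·H)·P̄ = [5576/913 -10350/913 -4344/913; -10350/913 22175/913 13012/913; -4344/913 13012/913 13122/913]
step 1: x̄ = F·x = [-18233/913, 28406/913, 33342/913]
step 1: P̄ = F·P·Fᵀ + Q = [101262/913 -79740/913 -127416/913; -79740/913 265823/913 228912/913; -127416/913 228912/913 248023/913]
step 1: y = z − H·x̄ = [-2673/83]
step 1: S = H·P̄·Hᵀ + R = [101497/83]
step 1: K = P̄·Hᵀ·S⁻¹ = [-24702/101497; -5774/101497; 15677/101497]
step 1: x' = x̄ + K·y = [-1231415/101497, 3343808/101497, 3201711/101497]
step 1: P' = (I − K·H)·P̄ = [3905490/101497 -10583016/101497 -9498966/101497; -10583016/101497 29149515/101497 26538434/101497; -9498966/101497 26538434/101497 24611324/101497]
step 2: x̄ = F·x = [8373718/101497, -10381861/101497, -13091038/101497]
step 2: P̄ = F·P·Fᵀ + Q = [168819598/101497 -211838796/101497 -266734584/101497; -211838796/101497 279048153/101497 343243688/101497; -266734584/101497 343243688/101497 427655319/101497]
step 2: y = z − H·x̄ = [17752961/101497]
step 2: S = H·P̄·Hᵀ + R = [748794507/101497]
step 2: K = P̄·Hᵀ·S⁻¹ = [-116505262/249598169; 420663770/748794507; 541371695/748794507]
step 2: x' = x̄ + K·y = [2357354280/2745579859, -3013418981/748794507, -20759375473/8236739577]
step 2: P' = (I − K·H)·P̄ = [153531411190/2745579859 -38080267072/249598169 -379734757778/2745579859; -38080267072/249598169 315198643943/748794507 288516211778/748794507; -379734757778/2745579859 288516211778/748794507 2941654016404/8236739577]

step 0: x' = [3094/913, -9562/913, -7109/913], P' = [5576/913 -10350/913 -4344/913; -10350/913 22175/913 13012/913; -4344/913 13012/913 13122/913]
step 1: x' = [-1231415/101497, 3343808/101497, 3201711/101497], P' = [3905490/101497 -10583016/101497 -9498966/101497; -10583016/101497 29149515/101497 26538434/101497; -9498966/101497 26538434/101497 24611324/101497]
step 2: x' = [2357354280/2745579859, -3013418981/748794507, -20759375473/8236739577], P' = [153531411190/2745579859 -38080267072/249598169 -379734757778/2745579859; -38080267072/249598169 315198643943/748794507 288516211778/748794507; -379734757778/2745579859 288516211778/748794507 2941654016404/8236739577]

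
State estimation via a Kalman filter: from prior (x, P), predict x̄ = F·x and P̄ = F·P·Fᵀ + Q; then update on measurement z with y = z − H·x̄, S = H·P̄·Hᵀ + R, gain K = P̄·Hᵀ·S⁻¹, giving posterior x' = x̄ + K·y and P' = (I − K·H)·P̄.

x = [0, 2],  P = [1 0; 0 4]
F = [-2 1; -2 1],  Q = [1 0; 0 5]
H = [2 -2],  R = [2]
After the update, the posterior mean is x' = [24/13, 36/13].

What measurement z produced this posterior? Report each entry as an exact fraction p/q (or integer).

x̄ = F·x = [2, 2]
P̄ = F·P·Fᵀ + Q = [9 8; 8 13]
S = H·P̄·Hᵀ + R = [26]
K = P̄·Hᵀ·S⁻¹ = [1/13; -5/13]
x' − x̄ = [-2/13, 10/13] = K·y
y = (KᵀK)⁻¹·Kᵀ·(x' − x̄) = [-2]
z = y + H·x̄ = [-2] + [0] = [-2]

z = [-2]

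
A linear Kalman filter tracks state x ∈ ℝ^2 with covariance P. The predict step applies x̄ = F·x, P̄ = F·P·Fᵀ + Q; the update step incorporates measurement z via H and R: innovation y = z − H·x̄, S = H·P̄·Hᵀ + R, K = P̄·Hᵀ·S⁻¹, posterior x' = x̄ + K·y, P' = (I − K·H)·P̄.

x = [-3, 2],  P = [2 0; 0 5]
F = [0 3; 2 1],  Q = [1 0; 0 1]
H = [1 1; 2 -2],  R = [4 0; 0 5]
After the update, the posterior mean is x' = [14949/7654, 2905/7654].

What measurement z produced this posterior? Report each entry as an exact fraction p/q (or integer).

z = [3, 2]

x̄ = F·x = [6, -4]
P̄ = F·P·Fᵀ + Q = [46 15; 15 14]
S = H·P̄·Hᵀ + R = [94 64; 64 125]
K = P̄·Hᵀ·S⁻¹ = [3657/7654 962/3827; 3497/7654 -834/3827]
x' − x̄ = [-30975/7654, 33521/7654] = K·y
y = (KᵀK)⁻¹·Kᵀ·(x' − x̄) = [1, -18]
z = y + H·x̄ = [1, -18] + [2, 20] = [3, 2]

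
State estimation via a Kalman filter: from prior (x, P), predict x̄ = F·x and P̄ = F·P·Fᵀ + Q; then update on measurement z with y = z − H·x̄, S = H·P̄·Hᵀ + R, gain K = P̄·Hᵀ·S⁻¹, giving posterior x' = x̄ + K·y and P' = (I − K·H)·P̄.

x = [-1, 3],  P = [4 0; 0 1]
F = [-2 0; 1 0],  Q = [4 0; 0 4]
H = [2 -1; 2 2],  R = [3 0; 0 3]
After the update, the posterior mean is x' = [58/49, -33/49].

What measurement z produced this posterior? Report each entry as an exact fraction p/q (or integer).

z = [3, 1]

x̄ = F·x = [2, -1]
P̄ = F·P·Fᵀ + Q = [20 -8; -8 8]
S = H·P̄·Hᵀ + R = [123 48; 48 51]
K = P̄·Hᵀ·S⁻¹ = [16/49 8/49; -136/441 128/441]
x' − x̄ = [-40/49, 16/49] = K·y
y = (KᵀK)⁻¹·Kᵀ·(x' − x̄) = [-2, -1]
z = y + H·x̄ = [-2, -1] + [5, 2] = [3, 1]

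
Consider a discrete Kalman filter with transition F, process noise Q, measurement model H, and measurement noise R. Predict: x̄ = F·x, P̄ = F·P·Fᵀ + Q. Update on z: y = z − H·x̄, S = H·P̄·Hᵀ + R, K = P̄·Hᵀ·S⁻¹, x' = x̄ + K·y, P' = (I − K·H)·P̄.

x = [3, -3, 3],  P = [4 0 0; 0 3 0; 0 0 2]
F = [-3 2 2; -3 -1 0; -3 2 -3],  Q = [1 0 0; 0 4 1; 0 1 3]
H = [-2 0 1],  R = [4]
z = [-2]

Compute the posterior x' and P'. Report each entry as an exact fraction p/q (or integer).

x' = [-1725/157, -1058/157, -3780/157]
P' = [2865/157 2448/157 5418/157; 2448/157 5910/157 4780/157; 5418/157 4780/157 10824/157]

x̄ = F·x = [-9, -6, -24]
P̄ = F·P·Fᵀ + Q = [57 30 36; 30 43 31; 36 31 69]
y = z − H·x̄ = [4]
S = H·P̄·Hᵀ + R = [157]
K = P̄·Hᵀ·S⁻¹ = [-78/157; -29/157; -3/157]
x' = x̄ + K·y = [-1725/157, -1058/157, -3780/157]
P' = (I − K·H)·P̄ = [2865/157 2448/157 5418/157; 2448/157 5910/157 4780/157; 5418/157 4780/157 10824/157]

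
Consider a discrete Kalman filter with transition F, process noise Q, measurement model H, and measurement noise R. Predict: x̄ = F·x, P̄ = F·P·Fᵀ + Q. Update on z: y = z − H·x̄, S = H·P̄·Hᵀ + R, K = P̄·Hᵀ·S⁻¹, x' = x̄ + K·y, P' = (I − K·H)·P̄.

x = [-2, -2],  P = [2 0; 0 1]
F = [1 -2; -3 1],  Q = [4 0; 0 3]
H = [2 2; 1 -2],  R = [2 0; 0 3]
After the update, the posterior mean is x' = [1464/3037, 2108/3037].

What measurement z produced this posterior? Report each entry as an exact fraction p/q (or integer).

x̄ = F·x = [2, 4]
P̄ = F·P·Fᵀ + Q = [10 -8; -8 22]
S = H·P̄·Hᵀ + R = [66 -52; -52 133]
K = P̄·Hᵀ·S⁻¹ = [942/3037 962/3037; 510/3037 -988/3037]
x' − x̄ = [-4610/3037, -10040/3037] = K·y
y = (KᵀK)⁻¹·Kᵀ·(x' − x̄) = [-10, 5]
z = y + H·x̄ = [-10, 5] + [12, -6] = [2, -1]

z = [2, -1]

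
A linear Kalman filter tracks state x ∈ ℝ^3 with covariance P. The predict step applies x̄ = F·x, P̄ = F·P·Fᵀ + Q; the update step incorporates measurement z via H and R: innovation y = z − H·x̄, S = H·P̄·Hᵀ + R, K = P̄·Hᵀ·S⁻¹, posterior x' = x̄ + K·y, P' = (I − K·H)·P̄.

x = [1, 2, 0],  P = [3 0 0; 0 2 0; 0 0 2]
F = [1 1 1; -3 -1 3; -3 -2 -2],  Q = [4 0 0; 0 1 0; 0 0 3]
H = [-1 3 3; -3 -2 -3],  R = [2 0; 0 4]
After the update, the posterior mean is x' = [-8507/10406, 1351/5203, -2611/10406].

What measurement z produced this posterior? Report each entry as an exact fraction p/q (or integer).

x̄ = F·x = [3, -5, -7]
P̄ = F·P·Fᵀ + Q = [11 -5 -17; -5 48 19; -17 19 46]
S = H·P̄·Hᵀ + R = [1333 -817; -817 571]
K = P̄·Hᵀ·S⁻¹ = [-21091/93654 -595/2178; 2440/46827 -182/1089; 2103/10406 17/242]
x' − x̄ = [-39725/10406, 27366/5203, 70231/10406] = K·y
y = (KᵀK)⁻¹·Kᵀ·(x' − x̄) = [40, -19]
z = y + H·x̄ = [40, -19] + [-39, 22] = [1, 3]

z = [1, 3]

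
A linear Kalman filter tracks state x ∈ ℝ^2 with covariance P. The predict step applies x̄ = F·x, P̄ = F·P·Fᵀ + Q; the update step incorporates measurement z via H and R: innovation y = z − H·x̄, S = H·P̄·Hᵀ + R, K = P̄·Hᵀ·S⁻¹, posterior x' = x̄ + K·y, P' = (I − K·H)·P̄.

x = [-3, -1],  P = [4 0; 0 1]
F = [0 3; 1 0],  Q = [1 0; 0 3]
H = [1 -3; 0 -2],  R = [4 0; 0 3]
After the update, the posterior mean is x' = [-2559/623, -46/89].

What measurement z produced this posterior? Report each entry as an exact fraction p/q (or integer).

z = [-3, 1]

x̄ = F·x = [-3, -3]
P̄ = F·P·Fᵀ + Q = [10 0; 0 7]
S = H·P̄·Hᵀ + R = [77 42; 42 31]
K = P̄·Hᵀ·S⁻¹ = [310/623 -60/89; -9/89 -28/89]
x' − x̄ = [-690/623, 221/89] = K·y
y = (KᵀK)⁻¹·Kᵀ·(x' − x̄) = [-9, -5]
z = y + H·x̄ = [-9, -5] + [6, 6] = [-3, 1]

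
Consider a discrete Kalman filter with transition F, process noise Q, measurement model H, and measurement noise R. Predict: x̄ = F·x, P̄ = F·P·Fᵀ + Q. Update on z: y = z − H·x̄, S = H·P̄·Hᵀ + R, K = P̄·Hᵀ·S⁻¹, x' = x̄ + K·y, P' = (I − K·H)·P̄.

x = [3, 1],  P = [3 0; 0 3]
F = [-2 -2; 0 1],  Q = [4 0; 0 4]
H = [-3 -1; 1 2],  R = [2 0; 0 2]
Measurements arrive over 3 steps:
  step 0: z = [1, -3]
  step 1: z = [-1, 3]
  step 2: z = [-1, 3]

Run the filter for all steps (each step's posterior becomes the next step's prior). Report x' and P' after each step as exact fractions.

step 0: x' = [108/2257, -3161/2257], P' = [856/2257 -812/2257; -812/2257 1614/2257]
step 1: x' = [2707/18398, 78589/73592], P' = [9742/27597 -18133/55194; -18133/55194 148781/220776]
step 2: x' = [-363536/1239603, 138691141/85532607], P' = [145716/413201 -406504/1239603; -406504/1239603 57551330/85532607]

step 0: x̄ = F·x = [-8, 1]
step 0: P̄ = F·P·Fᵀ + Q = [28 -6; -6 7]
step 0: y = z − H·x̄ = [-22, 3]
step 0: S = H·P̄·Hᵀ + R = [225 -56; -56 34]
step 0: K = P̄·Hᵀ·S⁻¹ = [-878/2257 -384/2257; 411/2257 1208/2257]
step 0: x' = x̄ + K·y = [108/2257, -3161/2257]
step 0: P' = (I − K·H)·P̄ = [856/2257 -812/2257; -812/2257 1614/2257]
step 1: x̄ = F·x = [6106/2257, -3161/2257]
step 1: P̄ = F·P·Fᵀ + Q = [12412/2257 -1604/2257; -1604/2257 10642/2257]
step 1: y = z − H·x̄ = [12900/2257, 6987/2257]
step 1: S = H·P̄·Hᵀ + R = [117240/2257 -47292/2257; -47292/2257 53078/2257]
step 1: K = P̄·Hᵀ·S⁻¹ = [-40319/110388 -2797/18398; 68815/441552 37505/73592]
step 1: x' = x̄ + K·y = [2707/18398, 78589/73592]
step 1: P' = (I − K·H)·P̄ = [9742/27597 -18133/55194; -18133/55194 148781/220776]
step 2: x̄ = F·x = [-89417/36796, 78589/73592]
step 2: P̄ = F·P·Fᵀ + Q = [302429/55194 -76249/110388; -76249/110388 1031885/220776]
step 2: y = z − H·x̄ = [-531505/73592, 30304/9199]
step 2: S = H·P̄·Hᵀ + R = [11445893/220776 -578179/27597; -578179/27597 646102/27597]
step 2: K = P̄·Hᵀ·S⁻¹ = [-452470/1239603 -187930/1239603; 13297499/85532607 43526942/85532607]
step 2: x' = x̄ + K·y = [-363536/1239603, 138691141/85532607]
step 2: P' = (I − K·H)·P̄ = [145716/413201 -406504/1239603; -406504/1239603 57551330/85532607]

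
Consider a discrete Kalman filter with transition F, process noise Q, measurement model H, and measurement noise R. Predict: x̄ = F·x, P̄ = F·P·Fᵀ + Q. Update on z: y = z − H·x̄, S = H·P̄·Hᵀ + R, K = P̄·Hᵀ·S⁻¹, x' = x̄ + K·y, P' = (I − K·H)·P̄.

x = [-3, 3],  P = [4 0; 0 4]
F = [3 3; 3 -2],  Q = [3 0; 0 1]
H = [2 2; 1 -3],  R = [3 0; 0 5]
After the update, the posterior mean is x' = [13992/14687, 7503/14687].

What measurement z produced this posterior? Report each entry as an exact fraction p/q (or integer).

x̄ = F·x = [0, -15]
P̄ = F·P·Fᵀ + Q = [75 12; 12 53]
S = H·P̄·Hᵀ + R = [611 -216; -216 485]
K = P̄·Hᵀ·S⁻¹ = [92814/249679 61413/249679; 31298/249679 -61737/249679]
x' − x̄ = [13992/14687, 227808/14687] = K·y
y = (KᵀK)⁻¹·Kᵀ·(x' − x̄) = [33, -46]
z = y + H·x̄ = [33, -46] + [-30, 45] = [3, -1]

z = [3, -1]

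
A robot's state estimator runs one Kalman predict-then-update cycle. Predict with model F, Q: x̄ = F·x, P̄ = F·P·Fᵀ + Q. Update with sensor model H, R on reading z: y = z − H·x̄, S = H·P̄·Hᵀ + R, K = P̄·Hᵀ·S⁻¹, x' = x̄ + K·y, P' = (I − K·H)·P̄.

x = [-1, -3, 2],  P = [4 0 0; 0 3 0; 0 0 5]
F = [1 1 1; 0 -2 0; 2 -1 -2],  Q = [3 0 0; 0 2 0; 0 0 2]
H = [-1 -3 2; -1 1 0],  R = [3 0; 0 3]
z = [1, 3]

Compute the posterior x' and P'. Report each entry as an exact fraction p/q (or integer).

x' = [-10382/9391, 19918/9391, 27991/9391]
P' = [36691/9391 22474/9391 51059/9391; 22474/9391 34450/9391 61838/9391; 51059/9391 61838/9391 123121/9391]

x̄ = F·x = [-2, 6, -3]
P̄ = F·P·Fᵀ + Q = [15 -6 -5; -6 14 6; -5 6 41]
y = z − H·x̄ = [23, -5]
S = H·P̄·Hᵀ + R = [220 -17; -17 44]
K = P̄·Hᵀ·S⁻¹ = [-665/9391 -4739/9391; -716/9391 3992/9391; 3223/9391 3593/9391]
x' = x̄ + K·y = [-10382/9391, 19918/9391, 27991/9391]
P' = (I − K·H)·P̄ = [36691/9391 22474/9391 51059/9391; 22474/9391 34450/9391 61838/9391; 51059/9391 61838/9391 123121/9391]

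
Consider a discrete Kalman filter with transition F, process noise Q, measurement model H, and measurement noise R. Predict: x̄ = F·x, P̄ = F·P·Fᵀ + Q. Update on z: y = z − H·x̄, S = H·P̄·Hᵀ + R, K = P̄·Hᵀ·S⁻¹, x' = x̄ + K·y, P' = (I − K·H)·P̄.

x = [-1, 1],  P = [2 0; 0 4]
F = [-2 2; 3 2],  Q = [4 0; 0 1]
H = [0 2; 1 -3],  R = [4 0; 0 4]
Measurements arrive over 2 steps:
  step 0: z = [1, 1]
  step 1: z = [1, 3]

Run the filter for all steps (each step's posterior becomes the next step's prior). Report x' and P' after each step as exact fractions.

step 0: x' = [4190/1427, 835/1427], P' = [12644/1427 2908/1427; 2908/1427 1104/1427]
step 1: x' = [638164/497337, -854117/3481359], P' = [1944404/497337 406268/497337; 406268/497337 1653608/3481359]

step 0: x̄ = F·x = [4, -1]
step 0: P̄ = F·P·Fᵀ + Q = [28 4; 4 35]
step 0: y = z − H·x̄ = [3, -6]
step 0: S = H·P̄·Hᵀ + R = [144 -202; -202 323]
step 0: K = P̄·Hᵀ·S⁻¹ = [1454/1427 980/1427; 552/1427 -101/1427]
step 0: x' = x̄ + K·y = [4190/1427, 835/1427]
step 0: P' = (I − K·H)·P̄ = [12644/1427 2908/1427; 2908/1427 1104/1427]
step 1: x̄ = F·x = [-6710/1427, 14240/1427]
step 1: P̄ = F·P·Fᵀ + Q = [37436/1427 -65632/1427; -65632/1427 154535/1427]
step 1: y = z − H·x̄ = [-27053/1427, 53711/1427]
step 1: S = H·P̄·Hᵀ + R = [623848/1427 -1058474/1427; -1058474/1427 1827751/1427]
step 1: K = P̄·Hᵀ·S⁻¹ = [203134/497337 181400/497337; 826804/3481359 -529237/3481359]
step 1: x' = x̄ + K·y = [638164/497337, -854117/3481359]
step 1: P' = (I − K·H)·P̄ = [1944404/497337 406268/497337; 406268/497337 1653608/3481359]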